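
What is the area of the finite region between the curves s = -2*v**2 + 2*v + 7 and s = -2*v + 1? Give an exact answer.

64/3

Both boundary curves give s as a function of v, so integrate with respect to v. Setting them equal: -2*v**2 + 4*v + 6 = 0, i.e. -2*(v - 3)*(v + 1) = 0, so they meet at v = -1, 3.
For v in [-1, 3], s = -2*v**2 + 2*v + 7 is on the right; area = ∫[-1,3] (-2*v**2 + 4*v + 6) dv = 64/3.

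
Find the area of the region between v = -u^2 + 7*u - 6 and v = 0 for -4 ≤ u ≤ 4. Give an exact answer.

The difference (-u^2 + 7*u - 6) - (0) = -u^2 + 7*u - 6 changes sign at u = 1 inside [-4, 4], so split the integral there.
∫[-4,1] (-u^2 + 7*u - 6) du = -625/6; the area of that piece is 625/6.
∫[1,4] (-u^2 + 7*u - 6) du = 27/2.
Total area = 625/6 + 27/2 = 353/3.

353/3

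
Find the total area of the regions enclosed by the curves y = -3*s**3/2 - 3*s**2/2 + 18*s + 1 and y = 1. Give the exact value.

937/8

Set the curves equal: -3*s**3/2 - 3*s**2/2 + 18*s + 1 = 1, so -3*s**3/2 - 3*s**2/2 + 18*s = 0, which factors as -3*s*(s - 3)*(s + 4)/2 = 0. The curves meet at s = -4, 0, 3.
On [-4, 0], y = 1 is on top; that piece has area ∫[-4,0] (-(-3*s**3/2 - 3*s**2/2 + 18*s)) ds = 80.
On [0, 3], y = -3*s**3/2 - 3*s**2/2 + 18*s + 1 is on top; that piece has area ∫[0,3] (-3*s**3/2 - 3*s**2/2 + 18*s) ds = 297/8.
Total enclosed area = 80 + 297/8 = 937/8.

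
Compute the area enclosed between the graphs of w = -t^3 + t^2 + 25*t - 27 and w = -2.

1012/3

Set the curves equal: -t^3 + t^2 + 25*t - 27 = -2, so -t^3 + t^2 + 25*t - 25 = 0, which factors as -(t - 5)*(t - 1)*(t + 5) = 0. The curves meet at t = -5, 1, 5.
On [-5, 1], w = -2 is on top; that piece has area ∫[-5,1] (-(-t^3 + t^2 + 25*t - 25)) dt = 252.
On [1, 5], w = -t^3 + t^2 + 25*t - 27 is on top; that piece has area ∫[1,5] (-t^3 + t^2 + 25*t - 25) dt = 256/3.
Total enclosed area = 252 + 256/3 = 1012/3.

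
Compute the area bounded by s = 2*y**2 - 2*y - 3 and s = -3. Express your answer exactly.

Both boundary curves give s as a function of y, so integrate with respect to y. Setting them equal: 2*y**2 - 2*y = 0, i.e. 2*y*(y - 1) = 0, so they meet at y = 0, 1.
For y in [0, 1], s = 2*y**2 - 2*y - 3 is on the left; area = ∫[0,1] (-(2*y**2 - 2*y)) dy = 1/3.

1/3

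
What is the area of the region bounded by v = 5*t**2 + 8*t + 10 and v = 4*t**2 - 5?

4/3

Set the curves equal: 5*t**2 + 8*t + 10 = 4*t**2 - 5, so t**2 + 8*t + 15 = 0, which factors as (t + 3)*(t + 5) = 0. The curves meet at t = -5, -3.
On [-5, -3], v = 4*t**2 - 5 is on top; that piece has area ∫[-5,-3] (-(t**2 + 8*t + 15)) dt = 4/3.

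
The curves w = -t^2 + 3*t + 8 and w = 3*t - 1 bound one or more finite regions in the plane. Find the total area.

36

Set the curves equal: -t^2 + 3*t + 8 = 3*t - 1, so -t^2 + 9 = 0, which factors as -(t - 3)*(t + 3) = 0. The curves meet at t = -3, 3.
On [-3, 3], w = -t^2 + 3*t + 8 is on top; that piece has area ∫[-3,3] (-t^2 + 9) dt = 36.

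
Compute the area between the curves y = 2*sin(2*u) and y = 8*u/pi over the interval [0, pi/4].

1 - pi/4

On [0, pi/4], (2*sin(2*u)) - (8*u/pi) = -8*u/pi + 2*sin(2*u) is ≥ 0 throughout, so the area is a single integral of |-8*u/pi + 2*sin(2*u)|.
∫[0,pi/4] (-8*u/pi + 2*sin(2*u)) du = 1 - pi/4.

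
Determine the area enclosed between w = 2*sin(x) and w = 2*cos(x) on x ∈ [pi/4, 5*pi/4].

4*sqrt(2)

On [pi/4, 5*pi/4], (2*sin(x)) - (2*cos(x)) = 2*sin(x) - 2*cos(x) is ≥ 0 throughout, so the area is a single integral of |2*sin(x) - 2*cos(x)|.
∫[pi/4,5*pi/4] (2*sin(x) - 2*cos(x)) dx = 4*sqrt(2).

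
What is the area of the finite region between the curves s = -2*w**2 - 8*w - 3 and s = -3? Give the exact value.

Both boundary curves give s as a function of w, so integrate with respect to w. Setting them equal: -2*w**2 - 8*w = 0, i.e. -2*w*(w + 4) = 0, so they meet at w = -4, 0.
For w in [-4, 0], s = -2*w**2 - 8*w - 3 is on the right; area = ∫[-4,0] (-2*w**2 - 8*w) dw = 64/3.

64/3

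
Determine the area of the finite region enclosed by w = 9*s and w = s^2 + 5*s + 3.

Set the curves equal: 9*s = s^2 + 5*s + 3, so -s^2 + 4*s - 3 = 0, which factors as -(s - 3)*(s - 1) = 0. The curves meet at s = 1, 3.
On [1, 3], w = 9*s is on top; that piece has area ∫[1,3] (-s^2 + 4*s - 3) ds = 4/3.

4/3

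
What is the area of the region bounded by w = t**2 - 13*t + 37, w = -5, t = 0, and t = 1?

215/6

On [0, 1], (t**2 - 13*t + 37) - (-5) = t**2 - 13*t + 42 is ≥ 0 throughout, so the area is a single integral of |t**2 - 13*t + 42|.
∫[0,1] (t**2 - 13*t + 42) dt = 215/6.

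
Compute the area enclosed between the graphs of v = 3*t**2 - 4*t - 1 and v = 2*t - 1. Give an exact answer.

4

Set the curves equal: 3*t**2 - 4*t - 1 = 2*t - 1, so 3*t**2 - 6*t = 0, which factors as 3*t*(t - 2) = 0. The curves meet at t = 0, 2.
On [0, 2], v = 2*t - 1 is on top; that piece has area ∫[0,2] (-(3*t**2 - 6*t)) dt = 4.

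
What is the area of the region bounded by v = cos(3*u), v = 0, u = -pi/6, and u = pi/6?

On [-pi/6, pi/6], (cos(3*u)) - (0) = cos(3*u) is ≥ 0 throughout, so the area is a single integral of |cos(3*u)|.
∫[-pi/6,pi/6] (cos(3*u)) du = 2/3.

2/3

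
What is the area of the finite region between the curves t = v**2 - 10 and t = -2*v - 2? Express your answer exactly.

Both boundary curves give t as a function of v, so integrate with respect to v. Setting them equal: v**2 + 2*v - 8 = 0, i.e. (v - 2)*(v + 4) = 0, so they meet at v = -4, 2.
For v in [-4, 2], t = v**2 - 10 is on the left; area = ∫[-4,2] (-(v**2 + 2*v - 8)) dv = 36.

36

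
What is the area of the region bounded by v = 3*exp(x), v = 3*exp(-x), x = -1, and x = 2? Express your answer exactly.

-12 + 3*exp(-2) + 3*exp(-1) + 3*exp(1) + 3*exp(2)

The difference (3*exp(x)) - (3*exp(-x)) = 3*exp(x) - 3*exp(-x) changes sign at x = 0 inside [-1, 2], so split the integral there.
∫[-1,0] (3*exp(x) - 3*exp(-x)) dx = -3*exp(1) - 3*exp(-1) + 6; the area of that piece is -6 + 3*exp(-1) + 3*exp(1).
∫[0,2] (3*exp(x) - 3*exp(-x)) dx = -6 + 3*exp(-2) + 3*exp(2).
Total area = (-6 + 3*exp(-1) + 3*exp(1)) + (-6 + 3*exp(-2) + 3*exp(2)) = -12 + 3*exp(-2) + 3*exp(-1) + 3*exp(1) + 3*exp(2).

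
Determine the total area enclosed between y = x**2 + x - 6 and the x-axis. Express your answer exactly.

125/6

The curve meets the x-axis where x**2 + x - 6 = 0, i.e. (x - 2)*(x + 3) = 0, at x = -3, 2.
On [-3, 2] the curve lies below the axis; ∫[-3,2] (x**2 + x - 6) dx = -125/6, giving area 125/6.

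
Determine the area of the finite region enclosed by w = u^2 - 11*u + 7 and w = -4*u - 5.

Set the curves equal: u^2 - 11*u + 7 = -4*u - 5, so u^2 - 7*u + 12 = 0, which factors as (u - 4)*(u - 3) = 0. The curves meet at u = 3, 4.
On [3, 4], w = -4*u - 5 is on top; that piece has area ∫[3,4] (-(u^2 - 7*u + 12)) du = 1/6.

1/6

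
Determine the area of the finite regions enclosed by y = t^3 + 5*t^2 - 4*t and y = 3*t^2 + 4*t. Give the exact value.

Set the curves equal: t^3 + 5*t^2 - 4*t = 3*t^2 + 4*t, so t^3 + 2*t^2 - 8*t = 0, which factors as t*(t - 2)*(t + 4) = 0. The curves meet at t = -4, 0, 2.
On [-4, 0], y = t^3 + 5*t^2 - 4*t is on top; that piece has area ∫[-4,0] (t^3 + 2*t^2 - 8*t) dt = 128/3.
On [0, 2], y = 3*t^2 + 4*t is on top; that piece has area ∫[0,2] (-(t^3 + 2*t^2 - 8*t)) dt = 20/3.
Total enclosed area = 128/3 + 20/3 = 148/3.

148/3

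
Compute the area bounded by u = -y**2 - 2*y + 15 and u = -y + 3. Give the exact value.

Both boundary curves give u as a function of y, so integrate with respect to y. Setting them equal: -y**2 - y + 12 = 0, i.e. -(y - 3)*(y + 4) = 0, so they meet at y = -4, 3.
For y in [-4, 3], u = -y**2 - 2*y + 15 is on the right; area = ∫[-4,3] (-y**2 - y + 12) dy = 343/6.

343/6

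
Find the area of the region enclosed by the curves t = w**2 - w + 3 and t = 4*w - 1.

Both boundary curves give t as a function of w, so integrate with respect to w. Setting them equal: w**2 - 5*w + 4 = 0, i.e. (w - 4)*(w - 1) = 0, so they meet at w = 1, 4.
For w in [1, 4], t = w**2 - w + 3 is on the left; area = ∫[1,4] (-(w**2 - 5*w + 4)) dw = 9/2.

9/2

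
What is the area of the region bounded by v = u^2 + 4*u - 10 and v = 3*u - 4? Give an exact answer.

125/6

Set the curves equal: u^2 + 4*u - 10 = 3*u - 4, so u^2 + u - 6 = 0, which factors as (u - 2)*(u + 3) = 0. The curves meet at u = -3, 2.
On [-3, 2], v = 3*u - 4 is on top; that piece has area ∫[-3,2] (-(u^2 + u - 6)) du = 125/6.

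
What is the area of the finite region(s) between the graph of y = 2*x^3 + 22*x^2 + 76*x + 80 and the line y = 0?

The curve meets the x-axis where 2*x^3 + 22*x^2 + 76*x + 80 = 0, i.e. 2*(x + 2)*(x + 4)*(x + 5) = 0, at x = -5, -4, -2.
On [-5, -4] the curve lies above the axis; ∫[-5,-4] (2*x^3 + 22*x^2 + 76*x + 80) dx = 5/6, giving area 5/6.
On [-4, -2] the curve lies below the axis; ∫[-4,-2] (2*x^3 + 22*x^2 + 76*x + 80) dx = -16/3, giving area 16/3.
Total area = 5/6 + 16/3 = 37/6.

37/6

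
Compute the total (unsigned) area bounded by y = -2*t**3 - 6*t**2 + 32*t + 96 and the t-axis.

The curve meets the t-axis where -2*t**3 - 6*t**2 + 32*t + 96 = 0, i.e. -2*(t - 4)*(t + 3)*(t + 4) = 0, at t = -4, -3, 4.
On [-4, -3] the curve lies below the axis; ∫[-4,-3] (-2*t**3 - 6*t**2 + 32*t + 96) dt = -5/2, giving area 5/2.
On [-3, 4] the curve lies above the axis; ∫[-3,4] (-2*t**3 - 6*t**2 + 32*t + 96) dt = 1029/2, giving area 1029/2.
Total area = 5/2 + 1029/2 = 517.

517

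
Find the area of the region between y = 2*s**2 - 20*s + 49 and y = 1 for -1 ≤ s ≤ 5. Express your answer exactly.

The difference (2*s**2 - 20*s + 49) - (1) = 2*s**2 - 20*s + 48 changes sign at s = 4 inside [-1, 5], so split the integral there.
∫[-1,4] (2*s**2 - 20*s + 48) ds = 400/3.
∫[4,5] (2*s**2 - 20*s + 48) ds = -4/3; the area of that piece is 4/3.
Total area = 400/3 + 4/3 = 404/3.

404/3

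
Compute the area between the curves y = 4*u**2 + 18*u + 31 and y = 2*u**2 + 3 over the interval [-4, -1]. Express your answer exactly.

The difference (4*u**2 + 18*u + 31) - (2*u**2 + 3) = 2*u**2 + 18*u + 28 changes sign at u = -2 inside [-4, -1], so split the integral there.
∫[-4,-2] (2*u**2 + 18*u + 28) du = -44/3; the area of that piece is 44/3.
∫[-2,-1] (2*u**2 + 18*u + 28) du = 17/3.
Total area = 44/3 + 17/3 = 61/3.

61/3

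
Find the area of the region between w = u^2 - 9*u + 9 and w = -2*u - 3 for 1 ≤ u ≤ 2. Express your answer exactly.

23/6

On [1, 2], (u^2 - 9*u + 9) - (-2*u - 3) = u^2 - 7*u + 12 is ≥ 0 throughout, so the area is a single integral of |u^2 - 7*u + 12|.
∫[1,2] (u^2 - 7*u + 12) du = 23/6.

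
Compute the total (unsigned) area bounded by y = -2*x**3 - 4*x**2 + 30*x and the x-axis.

The curve meets the x-axis where -2*x**3 - 4*x**2 + 30*x = 0, i.e. -2*x*(x - 3)*(x + 5) = 0, at x = -5, 0, 3.
On [-5, 0] the curve lies below the axis; ∫[-5,0] (-2*x**3 - 4*x**2 + 30*x) dx = -1375/6, giving area 1375/6.
On [0, 3] the curve lies above the axis; ∫[0,3] (-2*x**3 - 4*x**2 + 30*x) dx = 117/2, giving area 117/2.
Total area = 1375/6 + 117/2 = 863/3.

863/3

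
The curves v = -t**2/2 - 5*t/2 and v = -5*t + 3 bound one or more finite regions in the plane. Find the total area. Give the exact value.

1/12

Set the curves equal: -t**2/2 - 5*t/2 = -5*t + 3, so -t**2/2 + 5*t/2 - 3 = 0, which factors as -(t - 3)*(t - 2)/2 = 0. The curves meet at t = 2, 3.
On [2, 3], v = -t**2/2 - 5*t/2 is on top; that piece has area ∫[2,3] (-t**2/2 + 5*t/2 - 3) dt = 1/12.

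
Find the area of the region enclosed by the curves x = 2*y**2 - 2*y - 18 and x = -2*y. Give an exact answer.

72

Both boundary curves give x as a function of y, so integrate with respect to y. Setting them equal: 2*y**2 - 18 = 0, i.e. 2*(y - 3)*(y + 3) = 0, so they meet at y = -3, 3.
For y in [-3, 3], x = 2*y**2 - 2*y - 18 is on the left; area = ∫[-3,3] (-(2*y**2 - 18)) dy = 72.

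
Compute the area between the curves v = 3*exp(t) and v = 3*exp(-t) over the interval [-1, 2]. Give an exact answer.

-12 + 3*exp(-2) + 3*exp(-1) + 3*exp(1) + 3*exp(2)

The difference (3*exp(t)) - (3*exp(-t)) = 3*exp(t) - 3*exp(-t) changes sign at t = 0 inside [-1, 2], so split the integral there.
∫[-1,0] (3*exp(t) - 3*exp(-t)) dt = -3*exp(1) - 3*exp(-1) + 6; the area of that piece is -6 + 3*exp(-1) + 3*exp(1).
∫[0,2] (3*exp(t) - 3*exp(-t)) dt = -6 + 3*exp(-2) + 3*exp(2).
Total area = (-6 + 3*exp(-1) + 3*exp(1)) + (-6 + 3*exp(-2) + 3*exp(2)) = -12 + 3*exp(-2) + 3*exp(-1) + 3*exp(1) + 3*exp(2).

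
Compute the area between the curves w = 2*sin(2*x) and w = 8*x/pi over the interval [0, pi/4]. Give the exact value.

On [0, pi/4], (2*sin(2*x)) - (8*x/pi) = -8*x/pi + 2*sin(2*x) is ≥ 0 throughout, so the area is a single integral of |-8*x/pi + 2*sin(2*x)|.
∫[0,pi/4] (-8*x/pi + 2*sin(2*x)) dx = 1 - pi/4.

1 - pi/4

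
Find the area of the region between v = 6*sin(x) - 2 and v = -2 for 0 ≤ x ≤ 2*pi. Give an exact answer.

The difference (6*sin(x) - 2) - (-2) = 6*sin(x) changes sign at x = pi inside [0, 2*pi], so split the integral there.
∫[0,pi] (6*sin(x)) dx = 12.
∫[pi,2*pi] (6*sin(x)) dx = -12; the area of that piece is 12.
Total area = 12 + 12 = 24.

24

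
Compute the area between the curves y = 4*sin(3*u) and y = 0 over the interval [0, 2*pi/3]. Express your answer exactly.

16/3

The difference (4*sin(3*u)) - (0) = 4*sin(3*u) changes sign at u = pi/3 inside [0, 2*pi/3], so split the integral there.
∫[0,pi/3] (4*sin(3*u)) du = 8/3.
∫[pi/3,2*pi/3] (4*sin(3*u)) du = -8/3; the area of that piece is 8/3.
Total area = 8/3 + 8/3 = 16/3.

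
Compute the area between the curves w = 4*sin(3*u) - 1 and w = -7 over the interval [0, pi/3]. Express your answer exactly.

On [0, pi/3], (4*sin(3*u) - 1) - (-7) = 4*sin(3*u) + 6 is ≥ 0 throughout, so the area is a single integral of |4*sin(3*u) + 6|.
∫[0,pi/3] (4*sin(3*u) + 6) du = 8/3 + 2*pi.

8/3 + 2*pi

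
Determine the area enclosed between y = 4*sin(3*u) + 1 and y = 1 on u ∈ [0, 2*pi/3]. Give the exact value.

16/3

The difference (4*sin(3*u) + 1) - (1) = 4*sin(3*u) changes sign at u = pi/3 inside [0, 2*pi/3], so split the integral there.
∫[0,pi/3] (4*sin(3*u)) du = 8/3.
∫[pi/3,2*pi/3] (4*sin(3*u)) du = -8/3; the area of that piece is 8/3.
Total area = 8/3 + 8/3 = 16/3.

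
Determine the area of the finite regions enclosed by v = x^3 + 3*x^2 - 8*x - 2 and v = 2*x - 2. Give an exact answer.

Set the curves equal: x^3 + 3*x^2 - 8*x - 2 = 2*x - 2, so x^3 + 3*x^2 - 10*x = 0, which factors as x*(x - 2)*(x + 5) = 0. The curves meet at x = -5, 0, 2.
On [-5, 0], v = x^3 + 3*x^2 - 8*x - 2 is on top; that piece has area ∫[-5,0] (x^3 + 3*x^2 - 10*x) dx = 375/4.
On [0, 2], v = 2*x - 2 is on top; that piece has area ∫[0,2] (-(x^3 + 3*x^2 - 10*x)) dx = 8.
Total enclosed area = 375/4 + 8 = 407/4.

407/4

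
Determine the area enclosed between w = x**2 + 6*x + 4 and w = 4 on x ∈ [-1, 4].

The difference (x**2 + 6*x + 4) - (4) = x**2 + 6*x changes sign at x = 0 inside [-1, 4], so split the integral there.
∫[-1,0] (x**2 + 6*x) dx = -8/3; the area of that piece is 8/3.
∫[0,4] (x**2 + 6*x) dx = 208/3.
Total area = 8/3 + 208/3 = 72.

72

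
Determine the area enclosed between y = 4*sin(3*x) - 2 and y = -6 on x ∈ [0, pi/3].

8/3 + 4*pi/3

On [0, pi/3], (4*sin(3*x) - 2) - (-6) = 4*sin(3*x) + 4 is ≥ 0 throughout, so the area is a single integral of |4*sin(3*x) + 4|.
∫[0,pi/3] (4*sin(3*x) + 4) dx = 8/3 + 4*pi/3.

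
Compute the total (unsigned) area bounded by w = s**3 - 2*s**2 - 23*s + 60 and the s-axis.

The curve meets the s-axis where s**3 - 2*s**2 - 23*s + 60 = 0, i.e. (s - 4)*(s - 3)*(s + 5) = 0, at s = -5, 3, 4.
On [-5, 3] the curve lies above the axis; ∫[-5,3] (s**3 - 2*s**2 - 23*s + 60) ds = 1280/3, giving area 1280/3.
On [3, 4] the curve lies below the axis; ∫[3,4] (s**3 - 2*s**2 - 23*s + 60) ds = -17/12, giving area 17/12.
Total area = 1280/3 + 17/12 = 5137/12.

5137/12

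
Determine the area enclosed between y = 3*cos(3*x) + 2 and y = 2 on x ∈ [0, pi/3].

2

The difference (3*cos(3*x) + 2) - (2) = 3*cos(3*x) changes sign at x = pi/6 inside [0, pi/3], so split the integral there.
∫[0,pi/6] (3*cos(3*x)) dx = 1.
∫[pi/6,pi/3] (3*cos(3*x)) dx = -1; the area of that piece is 1.
Total area = 1 + 1 = 2.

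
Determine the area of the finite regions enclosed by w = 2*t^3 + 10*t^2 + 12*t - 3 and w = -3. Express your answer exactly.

Set the curves equal: 2*t^3 + 10*t^2 + 12*t - 3 = -3, so 2*t^3 + 10*t^2 + 12*t = 0, which factors as 2*t*(t + 2)*(t + 3) = 0. The curves meet at t = -3, -2, 0.
On [-3, -2], w = 2*t^3 + 10*t^2 + 12*t - 3 is on top; that piece has area ∫[-3,-2] (2*t^3 + 10*t^2 + 12*t) dt = 5/6.
On [-2, 0], w = -3 is on top; that piece has area ∫[-2,0] (-(2*t^3 + 10*t^2 + 12*t)) dt = 16/3.
Total enclosed area = 5/6 + 16/3 = 37/6.

37/6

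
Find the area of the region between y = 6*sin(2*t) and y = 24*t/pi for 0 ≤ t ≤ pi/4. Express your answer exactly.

On [0, pi/4], (6*sin(2*t)) - (24*t/pi) = -24*t/pi + 6*sin(2*t) is ≥ 0 throughout, so the area is a single integral of |-24*t/pi + 6*sin(2*t)|.
∫[0,pi/4] (-24*t/pi + 6*sin(2*t)) dt = 3 - 3*pi/4.

3 - 3*pi/4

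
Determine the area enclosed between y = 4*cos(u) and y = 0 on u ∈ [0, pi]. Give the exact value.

The difference (4*cos(u)) - (0) = 4*cos(u) changes sign at u = pi/2 inside [0, pi], so split the integral there.
∫[0,pi/2] (4*cos(u)) du = 4.
∫[pi/2,pi] (4*cos(u)) du = -4; the area of that piece is 4.
Total area = 4 + 4 = 8.

8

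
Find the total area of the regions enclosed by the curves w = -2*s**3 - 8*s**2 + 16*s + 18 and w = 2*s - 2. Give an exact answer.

Set the curves equal: -2*s**3 - 8*s**2 + 16*s + 18 = 2*s - 2, so -2*s**3 - 8*s**2 + 14*s + 20 = 0, which factors as -2*(s - 2)*(s + 1)*(s + 5) = 0. The curves meet at s = -5, -1, 2.
On [-5, -1], w = 2*s - 2 is on top; that piece has area ∫[-5,-1] (-(-2*s**3 - 8*s**2 + 14*s + 20)) ds = 320/3.
On [-1, 2], w = -2*s**3 - 8*s**2 + 16*s + 18 is on top; that piece has area ∫[-1,2] (-2*s**3 - 8*s**2 + 14*s + 20) ds = 99/2.
Total enclosed area = 320/3 + 99/2 = 937/6.

937/6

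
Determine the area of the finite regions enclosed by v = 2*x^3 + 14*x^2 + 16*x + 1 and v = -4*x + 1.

Set the curves equal: 2*x^3 + 14*x^2 + 16*x + 1 = -4*x + 1, so 2*x^3 + 14*x^2 + 20*x = 0, which factors as 2*x*(x + 2)*(x + 5) = 0. The curves meet at x = -5, -2, 0.
On [-5, -2], v = 2*x^3 + 14*x^2 + 16*x + 1 is on top; that piece has area ∫[-5,-2] (2*x^3 + 14*x^2 + 20*x) dx = 63/2.
On [-2, 0], v = -4*x + 1 is on top; that piece has area ∫[-2,0] (-(2*x^3 + 14*x^2 + 20*x)) dx = 32/3.
Total enclosed area = 63/2 + 32/3 = 253/6.

253/6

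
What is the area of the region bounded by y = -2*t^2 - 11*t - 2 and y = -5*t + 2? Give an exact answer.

Set the curves equal: -2*t^2 - 11*t - 2 = -5*t + 2, so -2*t^2 - 6*t - 4 = 0, which factors as -2*(t + 1)*(t + 2) = 0. The curves meet at t = -2, -1.
On [-2, -1], y = -2*t^2 - 11*t - 2 is on top; that piece has area ∫[-2,-1] (-2*t^2 - 6*t - 4) dt = 1/3.

1/3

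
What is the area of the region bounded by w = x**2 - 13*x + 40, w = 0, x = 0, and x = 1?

203/6

On [0, 1], (x**2 - 13*x + 40) - (0) = x**2 - 13*x + 40 is ≥ 0 throughout, so the area is a single integral of |x**2 - 13*x + 40|.
∫[0,1] (x**2 - 13*x + 40) dx = 203/6.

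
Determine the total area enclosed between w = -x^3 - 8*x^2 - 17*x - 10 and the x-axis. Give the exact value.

The curve meets the x-axis where -x^3 - 8*x^2 - 17*x - 10 = 0, i.e. -(x + 1)*(x + 2)*(x + 5) = 0, at x = -5, -2, -1.
On [-5, -2] the curve lies below the axis; ∫[-5,-2] (-x^3 - 8*x^2 - 17*x - 10) dx = -45/4, giving area 45/4.
On [-2, -1] the curve lies above the axis; ∫[-2,-1] (-x^3 - 8*x^2 - 17*x - 10) dx = 7/12, giving area 7/12.
Total area = 45/4 + 7/12 = 71/6.

71/6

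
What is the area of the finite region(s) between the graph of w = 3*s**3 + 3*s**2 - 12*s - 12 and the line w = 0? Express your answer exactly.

The curve meets the s-axis where 3*s**3 + 3*s**2 - 12*s - 12 = 0, i.e. 3*(s - 2)*(s + 1)*(s + 2) = 0, at s = -2, -1, 2.
On [-2, -1] the curve lies above the axis; ∫[-2,-1] (3*s**3 + 3*s**2 - 12*s - 12) ds = 7/4, giving area 7/4.
On [-1, 2] the curve lies below the axis; ∫[-1,2] (3*s**3 + 3*s**2 - 12*s - 12) ds = -135/4, giving area 135/4.
Total area = 7/4 + 135/4 = 71/2.

71/2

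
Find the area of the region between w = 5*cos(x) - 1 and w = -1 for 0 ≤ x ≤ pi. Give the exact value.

The difference (5*cos(x) - 1) - (-1) = 5*cos(x) changes sign at x = pi/2 inside [0, pi], so split the integral there.
∫[0,pi/2] (5*cos(x)) dx = 5.
∫[pi/2,pi] (5*cos(x)) dx = -5; the area of that piece is 5.
Total area = 5 + 5 = 10.

10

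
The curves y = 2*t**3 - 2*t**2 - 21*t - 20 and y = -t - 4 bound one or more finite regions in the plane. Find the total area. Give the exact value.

443/3

Set the curves equal: 2*t**3 - 2*t**2 - 21*t - 20 = -t - 4, so 2*t**3 - 2*t**2 - 20*t - 16 = 0, which factors as 2*(t - 4)*(t + 1)*(t + 2) = 0. The curves meet at t = -2, -1, 4.
On [-2, -1], y = 2*t**3 - 2*t**2 - 21*t - 20 is on top; that piece has area ∫[-2,-1] (2*t**3 - 2*t**2 - 20*t - 16) dt = 11/6.
On [-1, 4], y = -t - 4 is on top; that piece has area ∫[-1,4] (-(2*t**3 - 2*t**2 - 20*t - 16)) dt = 875/6.
Total enclosed area = 11/6 + 875/6 = 443/3.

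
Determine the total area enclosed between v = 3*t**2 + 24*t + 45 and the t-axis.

4

The curve meets the t-axis where 3*t**2 + 24*t + 45 = 0, i.e. 3*(t + 3)*(t + 5) = 0, at t = -5, -3.
On [-5, -3] the curve lies below the axis; ∫[-5,-3] (3*t**2 + 24*t + 45) dt = -4, giving area 4.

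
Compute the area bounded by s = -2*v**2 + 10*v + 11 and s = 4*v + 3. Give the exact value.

Both boundary curves give s as a function of v, so integrate with respect to v. Setting them equal: -2*v**2 + 6*v + 8 = 0, i.e. -2*(v - 4)*(v + 1) = 0, so they meet at v = -1, 4.
For v in [-1, 4], s = -2*v**2 + 10*v + 11 is on the right; area = ∫[-1,4] (-2*v**2 + 6*v + 8) dv = 125/3.

125/3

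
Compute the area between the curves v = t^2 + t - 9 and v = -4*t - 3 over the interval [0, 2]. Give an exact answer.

The difference (t^2 + t - 9) - (-4*t - 3) = t^2 + 5*t - 6 changes sign at t = 1 inside [0, 2], so split the integral there.
∫[0,1] (t^2 + 5*t - 6) dt = -19/6; the area of that piece is 19/6.
∫[1,2] (t^2 + 5*t - 6) dt = 23/6.
Total area = 19/6 + 23/6 = 7.

7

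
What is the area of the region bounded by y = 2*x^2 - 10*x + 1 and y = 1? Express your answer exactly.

125/3

Set the curves equal: 2*x^2 - 10*x + 1 = 1, so 2*x^2 - 10*x = 0, which factors as 2*x*(x - 5) = 0. The curves meet at x = 0, 5.
On [0, 5], y = 1 is on top; that piece has area ∫[0,5] (-(2*x^2 - 10*x)) dx = 125/3.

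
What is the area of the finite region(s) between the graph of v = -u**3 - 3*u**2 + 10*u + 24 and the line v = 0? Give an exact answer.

The curve meets the u-axis where -u**3 - 3*u**2 + 10*u + 24 = 0, i.e. -(u - 3)*(u + 2)*(u + 4) = 0, at u = -4, -2, 3.
On [-4, -2] the curve lies below the axis; ∫[-4,-2] (-u**3 - 3*u**2 + 10*u + 24) du = -8, giving area 8.
On [-2, 3] the curve lies above the axis; ∫[-2,3] (-u**3 - 3*u**2 + 10*u + 24) du = 375/4, giving area 375/4.
Total area = 8 + 375/4 = 407/4.

407/4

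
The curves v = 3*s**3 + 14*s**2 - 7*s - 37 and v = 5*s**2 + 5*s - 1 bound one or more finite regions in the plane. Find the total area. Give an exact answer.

393/4

Set the curves equal: 3*s**3 + 14*s**2 - 7*s - 37 = 5*s**2 + 5*s - 1, so 3*s**3 + 9*s**2 - 12*s - 36 = 0, which factors as 3*(s - 2)*(s + 2)*(s + 3) = 0. The curves meet at s = -3, -2, 2.
On [-3, -2], v = 3*s**3 + 14*s**2 - 7*s - 37 is on top; that piece has area ∫[-3,-2] (3*s**3 + 9*s**2 - 12*s - 36) ds = 9/4.
On [-2, 2], v = 5*s**2 + 5*s - 1 is on top; that piece has area ∫[-2,2] (-(3*s**3 + 9*s**2 - 12*s - 36)) ds = 96.
Total enclosed area = 9/4 + 96 = 393/4.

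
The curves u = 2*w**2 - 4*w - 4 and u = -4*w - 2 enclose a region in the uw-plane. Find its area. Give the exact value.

Both boundary curves give u as a function of w, so integrate with respect to w. Setting them equal: 2*w**2 - 2 = 0, i.e. 2*(w - 1)*(w + 1) = 0, so they meet at w = -1, 1.
For w in [-1, 1], u = 2*w**2 - 4*w - 4 is on the left; area = ∫[-1,1] (-(2*w**2 - 2)) dw = 8/3.

8/3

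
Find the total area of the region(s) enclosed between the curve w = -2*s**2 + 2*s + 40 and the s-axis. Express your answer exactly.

The curve meets the s-axis where -2*s**2 + 2*s + 40 = 0, i.e. -2*(s - 5)*(s + 4) = 0, at s = -4, 5.
On [-4, 5] the curve lies above the axis; ∫[-4,5] (-2*s**2 + 2*s + 40) ds = 243, giving area 243.

243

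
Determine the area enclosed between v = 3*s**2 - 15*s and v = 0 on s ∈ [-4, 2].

206

The difference (3*s**2 - 15*s) - (0) = 3*s**2 - 15*s changes sign at s = 0 inside [-4, 2], so split the integral there.
∫[-4,0] (3*s**2 - 15*s) ds = 184.
∫[0,2] (3*s**2 - 15*s) ds = -22; the area of that piece is 22.
Total area = 184 + 22 = 206.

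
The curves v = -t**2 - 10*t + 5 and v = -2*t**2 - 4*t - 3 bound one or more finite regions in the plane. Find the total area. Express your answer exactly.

Set the curves equal: -t**2 - 10*t + 5 = -2*t**2 - 4*t - 3, so t**2 - 6*t + 8 = 0, which factors as (t - 4)*(t - 2) = 0. The curves meet at t = 2, 4.
On [2, 4], v = -2*t**2 - 4*t - 3 is on top; that piece has area ∫[2,4] (-(t**2 - 6*t + 8)) dt = 4/3.

4/3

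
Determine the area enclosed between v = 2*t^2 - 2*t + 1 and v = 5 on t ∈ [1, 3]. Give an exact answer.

The difference (2*t^2 - 2*t + 1) - (5) = 2*t^2 - 2*t - 4 changes sign at t = 2 inside [1, 3], so split the integral there.
∫[1,2] (2*t^2 - 2*t - 4) dt = -7/3; the area of that piece is 7/3.
∫[2,3] (2*t^2 - 2*t - 4) dt = 11/3.
Total area = 7/3 + 11/3 = 6.

6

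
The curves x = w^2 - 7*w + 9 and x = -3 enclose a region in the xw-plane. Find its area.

Both boundary curves give x as a function of w, so integrate with respect to w. Setting them equal: w^2 - 7*w + 12 = 0, i.e. (w - 4)*(w - 3) = 0, so they meet at w = 3, 4.
For w in [3, 4], x = w^2 - 7*w + 9 is on the left; area = ∫[3,4] (-(w^2 - 7*w + 12)) dw = 1/6.

1/6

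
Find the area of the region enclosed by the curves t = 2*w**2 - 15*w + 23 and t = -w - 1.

1/3

Both boundary curves give t as a function of w, so integrate with respect to w. Setting them equal: 2*w**2 - 14*w + 24 = 0, i.e. 2*(w - 4)*(w - 3) = 0, so they meet at w = 3, 4.
For w in [3, 4], t = 2*w**2 - 15*w + 23 is on the left; area = ∫[3,4] (-(2*w**2 - 14*w + 24)) dw = 1/3.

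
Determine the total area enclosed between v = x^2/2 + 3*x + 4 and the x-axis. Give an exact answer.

2/3

The curve meets the x-axis where x^2/2 + 3*x + 4 = 0, i.e. (x + 2)*(x + 4)/2 = 0, at x = -4, -2.
On [-4, -2] the curve lies below the axis; ∫[-4,-2] (x^2/2 + 3*x + 4) dx = -2/3, giving area 2/3.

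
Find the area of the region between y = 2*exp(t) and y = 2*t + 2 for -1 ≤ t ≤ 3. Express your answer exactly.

On [-1, 3], (2*exp(t)) - (2*t + 2) = -2*t + 2*exp(t) - 2 is ≥ 0 throughout, so the area is a single integral of |-2*t + 2*exp(t) - 2|.
∫[-1,3] (-2*t + 2*exp(t) - 2) dt = -16 - 2*exp(-1) + 2*exp(3).

-16 - 2*exp(-1) + 2*exp(3)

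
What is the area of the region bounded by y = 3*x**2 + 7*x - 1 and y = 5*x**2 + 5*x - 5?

Set the curves equal: 3*x**2 + 7*x - 1 = 5*x**2 + 5*x - 5, so -2*x**2 + 2*x + 4 = 0, which factors as -2*(x - 2)*(x + 1) = 0. The curves meet at x = -1, 2.
On [-1, 2], y = 3*x**2 + 7*x - 1 is on top; that piece has area ∫[-1,2] (-2*x**2 + 2*x + 4) dx = 9.

9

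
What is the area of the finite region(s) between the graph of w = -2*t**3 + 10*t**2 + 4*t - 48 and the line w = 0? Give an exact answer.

443/3

The curve meets the t-axis where -2*t**3 + 10*t**2 + 4*t - 48 = 0, i.e. -2*(t - 4)*(t - 3)*(t + 2) = 0, at t = -2, 3, 4.
On [-2, 3] the curve lies below the axis; ∫[-2,3] (-2*t**3 + 10*t**2 + 4*t - 48) dt = -875/6, giving area 875/6.
On [3, 4] the curve lies above the axis; ∫[3,4] (-2*t**3 + 10*t**2 + 4*t - 48) dt = 11/6, giving area 11/6.
Total area = 875/6 + 11/6 = 443/3.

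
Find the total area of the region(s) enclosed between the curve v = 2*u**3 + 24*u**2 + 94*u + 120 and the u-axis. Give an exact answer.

The curve meets the u-axis where 2*u**3 + 24*u**2 + 94*u + 120 = 0, i.e. 2*(u + 3)*(u + 4)*(u + 5) = 0, at u = -5, -4, -3.
On [-5, -4] the curve lies above the axis; ∫[-5,-4] (2*u**3 + 24*u**2 + 94*u + 120) du = 1/2, giving area 1/2.
On [-4, -3] the curve lies below the axis; ∫[-4,-3] (2*u**3 + 24*u**2 + 94*u + 120) du = -1/2, giving area 1/2.
Total area = 1/2 + 1/2 = 1.

1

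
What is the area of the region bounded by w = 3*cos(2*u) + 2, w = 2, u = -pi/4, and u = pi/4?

3

On [-pi/4, pi/4], (3*cos(2*u) + 2) - (2) = 3*cos(2*u) is ≥ 0 throughout, so the area is a single integral of |3*cos(2*u)|.
∫[-pi/4,pi/4] (3*cos(2*u)) du = 3.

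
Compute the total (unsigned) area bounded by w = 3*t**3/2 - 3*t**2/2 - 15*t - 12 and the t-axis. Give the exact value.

The curve meets the t-axis where 3*t**3/2 - 3*t**2/2 - 15*t - 12 = 0, i.e. 3*(t - 4)*(t + 1)*(t + 2)/2 = 0, at t = -2, -1, 4.
On [-2, -1] the curve lies above the axis; ∫[-2,-1] (3*t**3/2 - 3*t**2/2 - 15*t - 12) dt = 11/8, giving area 11/8.
On [-1, 4] the curve lies below the axis; ∫[-1,4] (3*t**3/2 - 3*t**2/2 - 15*t - 12) dt = -875/8, giving area 875/8.
Total area = 11/8 + 875/8 = 443/4.

443/4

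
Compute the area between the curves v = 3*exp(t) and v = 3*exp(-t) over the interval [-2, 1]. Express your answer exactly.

-12 + 3*exp(-2) + 3*exp(-1) + 3*exp(1) + 3*exp(2)

The difference (3*exp(t)) - (3*exp(-t)) = 3*exp(t) - 3*exp(-t) changes sign at t = 0 inside [-2, 1], so split the integral there.
∫[-2,0] (3*exp(t) - 3*exp(-t)) dt = -3*exp(2) - 3*exp(-2) + 6; the area of that piece is -6 + 3*exp(-2) + 3*exp(2).
∫[0,1] (3*exp(t) - 3*exp(-t)) dt = -6 + 3*exp(-1) + 3*exp(1).
Total area = (-6 + 3*exp(-2) + 3*exp(2)) + (-6 + 3*exp(-1) + 3*exp(1)) = -12 + 3*exp(-2) + 3*exp(-1) + 3*exp(1) + 3*exp(2).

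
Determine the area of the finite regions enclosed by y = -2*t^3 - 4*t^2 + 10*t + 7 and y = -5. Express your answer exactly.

Set the curves equal: -2*t^3 - 4*t^2 + 10*t + 7 = -5, so -2*t^3 - 4*t^2 + 10*t + 12 = 0, which factors as -2*(t - 2)*(t + 1)*(t + 3) = 0. The curves meet at t = -3, -1, 2.
On [-3, -1], y = -5 is on top; that piece has area ∫[-3,-1] (-(-2*t^3 - 4*t^2 + 10*t + 12)) dt = 32/3.
On [-1, 2], y = -2*t^3 - 4*t^2 + 10*t + 7 is on top; that piece has area ∫[-1,2] (-2*t^3 - 4*t^2 + 10*t + 12) dt = 63/2.
Total enclosed area = 32/3 + 63/2 = 253/6.

253/6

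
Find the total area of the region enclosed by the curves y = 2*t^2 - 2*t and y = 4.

Set the curves equal: 2*t^2 - 2*t = 4, so 2*t^2 - 2*t - 4 = 0, which factors as 2*(t - 2)*(t + 1) = 0. The curves meet at t = -1, 2.
On [-1, 2], y = 4 is on top; that piece has area ∫[-1,2] (-(2*t^2 - 2*t - 4)) dt = 9.

9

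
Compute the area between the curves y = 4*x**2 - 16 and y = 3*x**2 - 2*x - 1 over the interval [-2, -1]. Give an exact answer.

47/3

On [-2, -1], (4*x**2 - 16) - (3*x**2 - 2*x - 1) = x**2 + 2*x - 15 is ≤ 0 throughout, so the area is a single integral of |x**2 + 2*x - 15|.
∫[-2,-1] (x**2 + 2*x - 15) dx = -47/3; the area of that piece is 47/3.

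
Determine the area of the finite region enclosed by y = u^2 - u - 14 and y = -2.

Set the curves equal: u^2 - u - 14 = -2, so u^2 - u - 12 = 0, which factors as (u - 4)*(u + 3) = 0. The curves meet at u = -3, 4.
On [-3, 4], y = -2 is on top; that piece has area ∫[-3,4] (-(u^2 - u - 12)) du = 343/6.

343/6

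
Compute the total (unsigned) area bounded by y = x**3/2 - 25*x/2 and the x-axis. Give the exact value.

625/4

The curve meets the x-axis where x**3/2 - 25*x/2 = 0, i.e. x*(x - 5)*(x + 5)/2 = 0, at x = -5, 0, 5.
On [-5, 0] the curve lies above the axis; ∫[-5,0] (x**3/2 - 25*x/2) dx = 625/8, giving area 625/8.
On [0, 5] the curve lies below the axis; ∫[0,5] (x**3/2 - 25*x/2) dx = -625/8, giving area 625/8.
Total area = 625/8 + 625/8 = 625/4.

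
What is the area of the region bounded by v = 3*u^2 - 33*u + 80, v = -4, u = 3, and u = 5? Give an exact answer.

The difference (3*u^2 - 33*u + 80) - (-4) = 3*u^2 - 33*u + 84 changes sign at u = 4 inside [3, 5], so split the integral there.
∫[3,4] (3*u^2 - 33*u + 84) du = 11/2.
∫[4,5] (3*u^2 - 33*u + 84) du = -7/2; the area of that piece is 7/2.
Total area = 11/2 + 7/2 = 9.

9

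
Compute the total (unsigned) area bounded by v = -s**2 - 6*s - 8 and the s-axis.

The curve meets the s-axis where -s**2 - 6*s - 8 = 0, i.e. -(s + 2)*(s + 4) = 0, at s = -4, -2.
On [-4, -2] the curve lies above the axis; ∫[-4,-2] (-s**2 - 6*s - 8) ds = 4/3, giving area 4/3.

4/3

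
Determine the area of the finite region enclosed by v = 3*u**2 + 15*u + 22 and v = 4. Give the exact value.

1/2

Set the curves equal: 3*u**2 + 15*u + 22 = 4, so 3*u**2 + 15*u + 18 = 0, which factors as 3*(u + 2)*(u + 3) = 0. The curves meet at u = -3, -2.
On [-3, -2], v = 4 is on top; that piece has area ∫[-3,-2] (-(3*u**2 + 15*u + 18)) du = 1/2.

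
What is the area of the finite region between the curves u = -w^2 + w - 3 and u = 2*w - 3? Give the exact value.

Both boundary curves give u as a function of w, so integrate with respect to w. Setting them equal: -w^2 - w = 0, i.e. -w*(w + 1) = 0, so they meet at w = -1, 0.
For w in [-1, 0], u = -w^2 + w - 3 is on the right; area = ∫[-1,0] (-w^2 - w) dw = 1/6.

1/6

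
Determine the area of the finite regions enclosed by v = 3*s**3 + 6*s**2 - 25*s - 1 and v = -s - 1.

148

Set the curves equal: 3*s**3 + 6*s**2 - 25*s - 1 = -s - 1, so 3*s**3 + 6*s**2 - 24*s = 0, which factors as 3*s*(s - 2)*(s + 4) = 0. The curves meet at s = -4, 0, 2.
On [-4, 0], v = 3*s**3 + 6*s**2 - 25*s - 1 is on top; that piece has area ∫[-4,0] (3*s**3 + 6*s**2 - 24*s) ds = 128.
On [0, 2], v = -s - 1 is on top; that piece has area ∫[0,2] (-(3*s**3 + 6*s**2 - 24*s)) ds = 20.
Total enclosed area = 128 + 20 = 148.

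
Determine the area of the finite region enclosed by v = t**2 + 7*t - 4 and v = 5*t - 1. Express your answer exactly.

Set the curves equal: t**2 + 7*t - 4 = 5*t - 1, so t**2 + 2*t - 3 = 0, which factors as (t - 1)*(t + 3) = 0. The curves meet at t = -3, 1.
On [-3, 1], v = 5*t - 1 is on top; that piece has area ∫[-3,1] (-(t**2 + 2*t - 3)) dt = 32/3.

32/3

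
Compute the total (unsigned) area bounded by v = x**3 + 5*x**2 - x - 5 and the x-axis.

148/3

The curve meets the x-axis where x**3 + 5*x**2 - x - 5 = 0, i.e. (x - 1)*(x + 1)*(x + 5) = 0, at x = -5, -1, 1.
On [-5, -1] the curve lies above the axis; ∫[-5,-1] (x**3 + 5*x**2 - x - 5) dx = 128/3, giving area 128/3.
On [-1, 1] the curve lies below the axis; ∫[-1,1] (x**3 + 5*x**2 - x - 5) dx = -20/3, giving area 20/3.
Total area = 128/3 + 20/3 = 148/3.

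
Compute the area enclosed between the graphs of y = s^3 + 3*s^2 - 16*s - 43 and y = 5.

517/2

Set the curves equal: s^3 + 3*s^2 - 16*s - 43 = 5, so s^3 + 3*s^2 - 16*s - 48 = 0, which factors as (s - 4)*(s + 3)*(s + 4) = 0. The curves meet at s = -4, -3, 4.
On [-4, -3], y = s^3 + 3*s^2 - 16*s - 43 is on top; that piece has area ∫[-4,-3] (s^3 + 3*s^2 - 16*s - 48) ds = 5/4.
On [-3, 4], y = 5 is on top; that piece has area ∫[-3,4] (-(s^3 + 3*s^2 - 16*s - 48)) ds = 1029/4.
Total enclosed area = 5/4 + 1029/4 = 517/2.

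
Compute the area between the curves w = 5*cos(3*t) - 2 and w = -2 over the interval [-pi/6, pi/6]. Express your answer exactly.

10/3

On [-pi/6, pi/6], (5*cos(3*t) - 2) - (-2) = 5*cos(3*t) is ≥ 0 throughout, so the area is a single integral of |5*cos(3*t)|.
∫[-pi/6,pi/6] (5*cos(3*t)) dt = 10/3.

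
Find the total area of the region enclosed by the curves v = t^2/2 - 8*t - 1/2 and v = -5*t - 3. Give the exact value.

Set the curves equal: t^2/2 - 8*t - 1/2 = -5*t - 3, so t^2/2 - 3*t + 5/2 = 0, which factors as (t - 5)*(t - 1)/2 = 0. The curves meet at t = 1, 5.
On [1, 5], v = -5*t - 3 is on top; that piece has area ∫[1,5] (-(t^2/2 - 3*t + 5/2)) dt = 16/3.

16/3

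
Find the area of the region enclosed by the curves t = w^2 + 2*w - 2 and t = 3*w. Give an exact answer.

9/2

Both boundary curves give t as a function of w, so integrate with respect to w. Setting them equal: w^2 - w - 2 = 0, i.e. (w - 2)*(w + 1) = 0, so they meet at w = -1, 2.
For w in [-1, 2], t = w^2 + 2*w - 2 is on the left; area = ∫[-1,2] (-(w^2 - w - 2)) dw = 9/2.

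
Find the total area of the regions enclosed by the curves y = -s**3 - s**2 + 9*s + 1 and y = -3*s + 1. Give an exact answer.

937/12

Set the curves equal: -s**3 - s**2 + 9*s + 1 = -3*s + 1, so -s**3 - s**2 + 12*s = 0, which factors as -s*(s - 3)*(s + 4) = 0. The curves meet at s = -4, 0, 3.
On [-4, 0], y = -3*s + 1 is on top; that piece has area ∫[-4,0] (-(-s**3 - s**2 + 12*s)) ds = 160/3.
On [0, 3], y = -s**3 - s**2 + 9*s + 1 is on top; that piece has area ∫[0,3] (-s**3 - s**2 + 12*s) ds = 99/4.
Total enclosed area = 160/3 + 99/4 = 937/12.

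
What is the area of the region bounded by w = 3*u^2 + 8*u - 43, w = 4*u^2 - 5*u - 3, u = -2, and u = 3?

On [-2, 3], (3*u^2 + 8*u - 43) - (4*u^2 - 5*u - 3) = -u^2 + 13*u - 40 is ≤ 0 throughout, so the area is a single integral of |-u^2 + 13*u - 40|.
∫[-2,3] (-u^2 + 13*u - 40) du = -1075/6; the area of that piece is 1075/6.

1075/6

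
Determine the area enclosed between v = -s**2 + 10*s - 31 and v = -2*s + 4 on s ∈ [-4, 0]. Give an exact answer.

772/3

On [-4, 0], (-s**2 + 10*s - 31) - (-2*s + 4) = -s**2 + 12*s - 35 is ≤ 0 throughout, so the area is a single integral of |-s**2 + 12*s - 35|.
∫[-4,0] (-s**2 + 12*s - 35) ds = -772/3; the area of that piece is 772/3.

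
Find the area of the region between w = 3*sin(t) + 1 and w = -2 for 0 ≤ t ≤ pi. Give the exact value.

6 + 3*pi

On [0, pi], (3*sin(t) + 1) - (-2) = 3*sin(t) + 3 is ≥ 0 throughout, so the area is a single integral of |3*sin(t) + 3|.
∫[0,pi] (3*sin(t) + 3) dt = 6 + 3*pi.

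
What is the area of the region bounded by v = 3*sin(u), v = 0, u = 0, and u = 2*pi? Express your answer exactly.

12

The difference (3*sin(u)) - (0) = 3*sin(u) changes sign at u = pi inside [0, 2*pi], so split the integral there.
∫[0,pi] (3*sin(u)) du = 6.
∫[pi,2*pi] (3*sin(u)) du = -6; the area of that piece is 6.
Total area = 6 + 6 = 12.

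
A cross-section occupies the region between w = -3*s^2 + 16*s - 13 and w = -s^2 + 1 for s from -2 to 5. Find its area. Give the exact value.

The difference (-3*s^2 + 16*s - 13) - (-s^2 + 1) = -2*s^2 + 16*s - 14 changes sign at s = 1 inside [-2, 5], so split the integral there.
∫[-2,1] (-2*s^2 + 16*s - 14) ds = -72; the area of that piece is 72.
∫[1,5] (-2*s^2 + 16*s - 14) ds = 160/3.
Total area = 72 + 160/3 = 376/3.

376/3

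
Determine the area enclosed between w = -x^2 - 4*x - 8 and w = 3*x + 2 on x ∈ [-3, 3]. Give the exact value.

241/3

The difference (-x^2 - 4*x - 8) - (3*x + 2) = -x^2 - 7*x - 10 changes sign at x = -2 inside [-3, 3], so split the integral there.
∫[-3,-2] (-x^2 - 7*x - 10) dx = 7/6.
∫[-2,3] (-x^2 - 7*x - 10) dx = -475/6; the area of that piece is 475/6.
Total area = 7/6 + 475/6 = 241/3.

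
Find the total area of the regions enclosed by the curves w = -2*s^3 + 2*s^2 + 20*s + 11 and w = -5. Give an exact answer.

Set the curves equal: -2*s^3 + 2*s^2 + 20*s + 11 = -5, so -2*s^3 + 2*s^2 + 20*s + 16 = 0, which factors as -2*(s - 4)*(s + 1)*(s + 2) = 0. The curves meet at s = -2, -1, 4.
On [-2, -1], w = -5 is on top; that piece has area ∫[-2,-1] (-(-2*s^3 + 2*s^2 + 20*s + 16)) ds = 11/6.
On [-1, 4], w = -2*s^3 + 2*s^2 + 20*s + 11 is on top; that piece has area ∫[-1,4] (-2*s^3 + 2*s^2 + 20*s + 16) ds = 875/6.
Total enclosed area = 11/6 + 875/6 = 443/3.

443/3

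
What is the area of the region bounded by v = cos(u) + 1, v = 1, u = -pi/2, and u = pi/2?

On [-pi/2, pi/2], (cos(u) + 1) - (1) = cos(u) is ≥ 0 throughout, so the area is a single integral of |cos(u)|.
∫[-pi/2,pi/2] (cos(u)) du = 2.

2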